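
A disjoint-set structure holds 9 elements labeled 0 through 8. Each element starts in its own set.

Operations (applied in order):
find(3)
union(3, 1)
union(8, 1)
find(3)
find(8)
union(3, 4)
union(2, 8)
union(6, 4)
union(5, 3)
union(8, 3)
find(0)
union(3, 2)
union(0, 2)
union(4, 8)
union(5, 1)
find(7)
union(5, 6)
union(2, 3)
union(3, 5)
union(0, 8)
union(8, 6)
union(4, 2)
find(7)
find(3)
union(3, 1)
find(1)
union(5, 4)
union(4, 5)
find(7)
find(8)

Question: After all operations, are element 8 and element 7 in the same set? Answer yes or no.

Answer: no

Derivation:
Step 1: find(3) -> no change; set of 3 is {3}
Step 2: union(3, 1) -> merged; set of 3 now {1, 3}
Step 3: union(8, 1) -> merged; set of 8 now {1, 3, 8}
Step 4: find(3) -> no change; set of 3 is {1, 3, 8}
Step 5: find(8) -> no change; set of 8 is {1, 3, 8}
Step 6: union(3, 4) -> merged; set of 3 now {1, 3, 4, 8}
Step 7: union(2, 8) -> merged; set of 2 now {1, 2, 3, 4, 8}
Step 8: union(6, 4) -> merged; set of 6 now {1, 2, 3, 4, 6, 8}
Step 9: union(5, 3) -> merged; set of 5 now {1, 2, 3, 4, 5, 6, 8}
Step 10: union(8, 3) -> already same set; set of 8 now {1, 2, 3, 4, 5, 6, 8}
Step 11: find(0) -> no change; set of 0 is {0}
Step 12: union(3, 2) -> already same set; set of 3 now {1, 2, 3, 4, 5, 6, 8}
Step 13: union(0, 2) -> merged; set of 0 now {0, 1, 2, 3, 4, 5, 6, 8}
Step 14: union(4, 8) -> already same set; set of 4 now {0, 1, 2, 3, 4, 5, 6, 8}
Step 15: union(5, 1) -> already same set; set of 5 now {0, 1, 2, 3, 4, 5, 6, 8}
Step 16: find(7) -> no change; set of 7 is {7}
Step 17: union(5, 6) -> already same set; set of 5 now {0, 1, 2, 3, 4, 5, 6, 8}
Step 18: union(2, 3) -> already same set; set of 2 now {0, 1, 2, 3, 4, 5, 6, 8}
Step 19: union(3, 5) -> already same set; set of 3 now {0, 1, 2, 3, 4, 5, 6, 8}
Step 20: union(0, 8) -> already same set; set of 0 now {0, 1, 2, 3, 4, 5, 6, 8}
Step 21: union(8, 6) -> already same set; set of 8 now {0, 1, 2, 3, 4, 5, 6, 8}
Step 22: union(4, 2) -> already same set; set of 4 now {0, 1, 2, 3, 4, 5, 6, 8}
Step 23: find(7) -> no change; set of 7 is {7}
Step 24: find(3) -> no change; set of 3 is {0, 1, 2, 3, 4, 5, 6, 8}
Step 25: union(3, 1) -> already same set; set of 3 now {0, 1, 2, 3, 4, 5, 6, 8}
Step 26: find(1) -> no change; set of 1 is {0, 1, 2, 3, 4, 5, 6, 8}
Step 27: union(5, 4) -> already same set; set of 5 now {0, 1, 2, 3, 4, 5, 6, 8}
Step 28: union(4, 5) -> already same set; set of 4 now {0, 1, 2, 3, 4, 5, 6, 8}
Step 29: find(7) -> no change; set of 7 is {7}
Step 30: find(8) -> no change; set of 8 is {0, 1, 2, 3, 4, 5, 6, 8}
Set of 8: {0, 1, 2, 3, 4, 5, 6, 8}; 7 is not a member.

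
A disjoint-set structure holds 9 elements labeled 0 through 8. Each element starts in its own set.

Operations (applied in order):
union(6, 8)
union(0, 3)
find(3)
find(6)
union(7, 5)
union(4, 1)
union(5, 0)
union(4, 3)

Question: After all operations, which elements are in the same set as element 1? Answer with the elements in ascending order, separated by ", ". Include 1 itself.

Step 1: union(6, 8) -> merged; set of 6 now {6, 8}
Step 2: union(0, 3) -> merged; set of 0 now {0, 3}
Step 3: find(3) -> no change; set of 3 is {0, 3}
Step 4: find(6) -> no change; set of 6 is {6, 8}
Step 5: union(7, 5) -> merged; set of 7 now {5, 7}
Step 6: union(4, 1) -> merged; set of 4 now {1, 4}
Step 7: union(5, 0) -> merged; set of 5 now {0, 3, 5, 7}
Step 8: union(4, 3) -> merged; set of 4 now {0, 1, 3, 4, 5, 7}
Component of 1: {0, 1, 3, 4, 5, 7}

Answer: 0, 1, 3, 4, 5, 7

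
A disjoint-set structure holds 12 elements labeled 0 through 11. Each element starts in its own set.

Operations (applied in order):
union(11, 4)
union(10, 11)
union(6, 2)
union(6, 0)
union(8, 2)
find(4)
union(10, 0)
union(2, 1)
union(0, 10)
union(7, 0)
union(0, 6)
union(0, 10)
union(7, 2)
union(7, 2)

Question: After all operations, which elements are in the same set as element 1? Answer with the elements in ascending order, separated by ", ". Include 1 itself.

Step 1: union(11, 4) -> merged; set of 11 now {4, 11}
Step 2: union(10, 11) -> merged; set of 10 now {4, 10, 11}
Step 3: union(6, 2) -> merged; set of 6 now {2, 6}
Step 4: union(6, 0) -> merged; set of 6 now {0, 2, 6}
Step 5: union(8, 2) -> merged; set of 8 now {0, 2, 6, 8}
Step 6: find(4) -> no change; set of 4 is {4, 10, 11}
Step 7: union(10, 0) -> merged; set of 10 now {0, 2, 4, 6, 8, 10, 11}
Step 8: union(2, 1) -> merged; set of 2 now {0, 1, 2, 4, 6, 8, 10, 11}
Step 9: union(0, 10) -> already same set; set of 0 now {0, 1, 2, 4, 6, 8, 10, 11}
Step 10: union(7, 0) -> merged; set of 7 now {0, 1, 2, 4, 6, 7, 8, 10, 11}
Step 11: union(0, 6) -> already same set; set of 0 now {0, 1, 2, 4, 6, 7, 8, 10, 11}
Step 12: union(0, 10) -> already same set; set of 0 now {0, 1, 2, 4, 6, 7, 8, 10, 11}
Step 13: union(7, 2) -> already same set; set of 7 now {0, 1, 2, 4, 6, 7, 8, 10, 11}
Step 14: union(7, 2) -> already same set; set of 7 now {0, 1, 2, 4, 6, 7, 8, 10, 11}
Component of 1: {0, 1, 2, 4, 6, 7, 8, 10, 11}

Answer: 0, 1, 2, 4, 6, 7, 8, 10, 11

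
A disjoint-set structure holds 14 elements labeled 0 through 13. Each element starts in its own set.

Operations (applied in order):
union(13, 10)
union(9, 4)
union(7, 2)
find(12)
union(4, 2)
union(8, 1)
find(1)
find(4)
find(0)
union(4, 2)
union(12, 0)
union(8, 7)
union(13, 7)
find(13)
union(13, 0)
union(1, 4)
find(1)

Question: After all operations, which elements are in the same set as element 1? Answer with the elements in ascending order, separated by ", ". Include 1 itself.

Step 1: union(13, 10) -> merged; set of 13 now {10, 13}
Step 2: union(9, 4) -> merged; set of 9 now {4, 9}
Step 3: union(7, 2) -> merged; set of 7 now {2, 7}
Step 4: find(12) -> no change; set of 12 is {12}
Step 5: union(4, 2) -> merged; set of 4 now {2, 4, 7, 9}
Step 6: union(8, 1) -> merged; set of 8 now {1, 8}
Step 7: find(1) -> no change; set of 1 is {1, 8}
Step 8: find(4) -> no change; set of 4 is {2, 4, 7, 9}
Step 9: find(0) -> no change; set of 0 is {0}
Step 10: union(4, 2) -> already same set; set of 4 now {2, 4, 7, 9}
Step 11: union(12, 0) -> merged; set of 12 now {0, 12}
Step 12: union(8, 7) -> merged; set of 8 now {1, 2, 4, 7, 8, 9}
Step 13: union(13, 7) -> merged; set of 13 now {1, 2, 4, 7, 8, 9, 10, 13}
Step 14: find(13) -> no change; set of 13 is {1, 2, 4, 7, 8, 9, 10, 13}
Step 15: union(13, 0) -> merged; set of 13 now {0, 1, 2, 4, 7, 8, 9, 10, 12, 13}
Step 16: union(1, 4) -> already same set; set of 1 now {0, 1, 2, 4, 7, 8, 9, 10, 12, 13}
Step 17: find(1) -> no change; set of 1 is {0, 1, 2, 4, 7, 8, 9, 10, 12, 13}
Component of 1: {0, 1, 2, 4, 7, 8, 9, 10, 12, 13}

Answer: 0, 1, 2, 4, 7, 8, 9, 10, 12, 13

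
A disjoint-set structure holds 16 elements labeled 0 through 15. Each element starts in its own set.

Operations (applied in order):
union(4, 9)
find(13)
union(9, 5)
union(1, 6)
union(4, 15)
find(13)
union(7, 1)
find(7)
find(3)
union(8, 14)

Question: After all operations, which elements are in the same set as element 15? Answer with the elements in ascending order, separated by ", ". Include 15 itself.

Answer: 4, 5, 9, 15

Derivation:
Step 1: union(4, 9) -> merged; set of 4 now {4, 9}
Step 2: find(13) -> no change; set of 13 is {13}
Step 3: union(9, 5) -> merged; set of 9 now {4, 5, 9}
Step 4: union(1, 6) -> merged; set of 1 now {1, 6}
Step 5: union(4, 15) -> merged; set of 4 now {4, 5, 9, 15}
Step 6: find(13) -> no change; set of 13 is {13}
Step 7: union(7, 1) -> merged; set of 7 now {1, 6, 7}
Step 8: find(7) -> no change; set of 7 is {1, 6, 7}
Step 9: find(3) -> no change; set of 3 is {3}
Step 10: union(8, 14) -> merged; set of 8 now {8, 14}
Component of 15: {4, 5, 9, 15}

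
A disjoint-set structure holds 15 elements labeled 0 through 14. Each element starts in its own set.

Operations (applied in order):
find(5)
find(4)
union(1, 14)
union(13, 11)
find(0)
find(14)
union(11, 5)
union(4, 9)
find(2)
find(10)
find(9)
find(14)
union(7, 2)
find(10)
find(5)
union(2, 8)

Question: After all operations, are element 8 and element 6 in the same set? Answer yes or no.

Step 1: find(5) -> no change; set of 5 is {5}
Step 2: find(4) -> no change; set of 4 is {4}
Step 3: union(1, 14) -> merged; set of 1 now {1, 14}
Step 4: union(13, 11) -> merged; set of 13 now {11, 13}
Step 5: find(0) -> no change; set of 0 is {0}
Step 6: find(14) -> no change; set of 14 is {1, 14}
Step 7: union(11, 5) -> merged; set of 11 now {5, 11, 13}
Step 8: union(4, 9) -> merged; set of 4 now {4, 9}
Step 9: find(2) -> no change; set of 2 is {2}
Step 10: find(10) -> no change; set of 10 is {10}
Step 11: find(9) -> no change; set of 9 is {4, 9}
Step 12: find(14) -> no change; set of 14 is {1, 14}
Step 13: union(7, 2) -> merged; set of 7 now {2, 7}
Step 14: find(10) -> no change; set of 10 is {10}
Step 15: find(5) -> no change; set of 5 is {5, 11, 13}
Step 16: union(2, 8) -> merged; set of 2 now {2, 7, 8}
Set of 8: {2, 7, 8}; 6 is not a member.

Answer: no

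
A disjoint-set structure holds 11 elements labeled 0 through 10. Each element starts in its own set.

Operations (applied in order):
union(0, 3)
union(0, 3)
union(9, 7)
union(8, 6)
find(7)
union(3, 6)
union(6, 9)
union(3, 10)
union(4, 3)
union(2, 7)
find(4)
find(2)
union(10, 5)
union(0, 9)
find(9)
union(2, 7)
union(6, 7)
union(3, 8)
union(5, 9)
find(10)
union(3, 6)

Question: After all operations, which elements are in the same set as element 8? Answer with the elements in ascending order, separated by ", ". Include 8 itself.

Step 1: union(0, 3) -> merged; set of 0 now {0, 3}
Step 2: union(0, 3) -> already same set; set of 0 now {0, 3}
Step 3: union(9, 7) -> merged; set of 9 now {7, 9}
Step 4: union(8, 6) -> merged; set of 8 now {6, 8}
Step 5: find(7) -> no change; set of 7 is {7, 9}
Step 6: union(3, 6) -> merged; set of 3 now {0, 3, 6, 8}
Step 7: union(6, 9) -> merged; set of 6 now {0, 3, 6, 7, 8, 9}
Step 8: union(3, 10) -> merged; set of 3 now {0, 3, 6, 7, 8, 9, 10}
Step 9: union(4, 3) -> merged; set of 4 now {0, 3, 4, 6, 7, 8, 9, 10}
Step 10: union(2, 7) -> merged; set of 2 now {0, 2, 3, 4, 6, 7, 8, 9, 10}
Step 11: find(4) -> no change; set of 4 is {0, 2, 3, 4, 6, 7, 8, 9, 10}
Step 12: find(2) -> no change; set of 2 is {0, 2, 3, 4, 6, 7, 8, 9, 10}
Step 13: union(10, 5) -> merged; set of 10 now {0, 2, 3, 4, 5, 6, 7, 8, 9, 10}
Step 14: union(0, 9) -> already same set; set of 0 now {0, 2, 3, 4, 5, 6, 7, 8, 9, 10}
Step 15: find(9) -> no change; set of 9 is {0, 2, 3, 4, 5, 6, 7, 8, 9, 10}
Step 16: union(2, 7) -> already same set; set of 2 now {0, 2, 3, 4, 5, 6, 7, 8, 9, 10}
Step 17: union(6, 7) -> already same set; set of 6 now {0, 2, 3, 4, 5, 6, 7, 8, 9, 10}
Step 18: union(3, 8) -> already same set; set of 3 now {0, 2, 3, 4, 5, 6, 7, 8, 9, 10}
Step 19: union(5, 9) -> already same set; set of 5 now {0, 2, 3, 4, 5, 6, 7, 8, 9, 10}
Step 20: find(10) -> no change; set of 10 is {0, 2, 3, 4, 5, 6, 7, 8, 9, 10}
Step 21: union(3, 6) -> already same set; set of 3 now {0, 2, 3, 4, 5, 6, 7, 8, 9, 10}
Component of 8: {0, 2, 3, 4, 5, 6, 7, 8, 9, 10}

Answer: 0, 2, 3, 4, 5, 6, 7, 8, 9, 10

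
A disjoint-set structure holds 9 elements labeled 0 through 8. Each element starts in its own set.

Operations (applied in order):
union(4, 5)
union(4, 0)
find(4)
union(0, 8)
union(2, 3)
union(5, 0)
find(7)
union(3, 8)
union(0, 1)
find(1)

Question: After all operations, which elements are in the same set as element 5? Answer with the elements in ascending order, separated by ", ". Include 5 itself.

Step 1: union(4, 5) -> merged; set of 4 now {4, 5}
Step 2: union(4, 0) -> merged; set of 4 now {0, 4, 5}
Step 3: find(4) -> no change; set of 4 is {0, 4, 5}
Step 4: union(0, 8) -> merged; set of 0 now {0, 4, 5, 8}
Step 5: union(2, 3) -> merged; set of 2 now {2, 3}
Step 6: union(5, 0) -> already same set; set of 5 now {0, 4, 5, 8}
Step 7: find(7) -> no change; set of 7 is {7}
Step 8: union(3, 8) -> merged; set of 3 now {0, 2, 3, 4, 5, 8}
Step 9: union(0, 1) -> merged; set of 0 now {0, 1, 2, 3, 4, 5, 8}
Step 10: find(1) -> no change; set of 1 is {0, 1, 2, 3, 4, 5, 8}
Component of 5: {0, 1, 2, 3, 4, 5, 8}

Answer: 0, 1, 2, 3, 4, 5, 8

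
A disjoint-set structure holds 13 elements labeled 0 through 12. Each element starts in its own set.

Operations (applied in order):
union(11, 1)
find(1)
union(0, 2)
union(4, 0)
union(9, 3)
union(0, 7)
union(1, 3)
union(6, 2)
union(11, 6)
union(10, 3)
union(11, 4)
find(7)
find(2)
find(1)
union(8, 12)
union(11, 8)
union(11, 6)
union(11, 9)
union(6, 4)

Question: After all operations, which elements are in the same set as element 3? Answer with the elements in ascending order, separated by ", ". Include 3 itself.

Step 1: union(11, 1) -> merged; set of 11 now {1, 11}
Step 2: find(1) -> no change; set of 1 is {1, 11}
Step 3: union(0, 2) -> merged; set of 0 now {0, 2}
Step 4: union(4, 0) -> merged; set of 4 now {0, 2, 4}
Step 5: union(9, 3) -> merged; set of 9 now {3, 9}
Step 6: union(0, 7) -> merged; set of 0 now {0, 2, 4, 7}
Step 7: union(1, 3) -> merged; set of 1 now {1, 3, 9, 11}
Step 8: union(6, 2) -> merged; set of 6 now {0, 2, 4, 6, 7}
Step 9: union(11, 6) -> merged; set of 11 now {0, 1, 2, 3, 4, 6, 7, 9, 11}
Step 10: union(10, 3) -> merged; set of 10 now {0, 1, 2, 3, 4, 6, 7, 9, 10, 11}
Step 11: union(11, 4) -> already same set; set of 11 now {0, 1, 2, 3, 4, 6, 7, 9, 10, 11}
Step 12: find(7) -> no change; set of 7 is {0, 1, 2, 3, 4, 6, 7, 9, 10, 11}
Step 13: find(2) -> no change; set of 2 is {0, 1, 2, 3, 4, 6, 7, 9, 10, 11}
Step 14: find(1) -> no change; set of 1 is {0, 1, 2, 3, 4, 6, 7, 9, 10, 11}
Step 15: union(8, 12) -> merged; set of 8 now {8, 12}
Step 16: union(11, 8) -> merged; set of 11 now {0, 1, 2, 3, 4, 6, 7, 8, 9, 10, 11, 12}
Step 17: union(11, 6) -> already same set; set of 11 now {0, 1, 2, 3, 4, 6, 7, 8, 9, 10, 11, 12}
Step 18: union(11, 9) -> already same set; set of 11 now {0, 1, 2, 3, 4, 6, 7, 8, 9, 10, 11, 12}
Step 19: union(6, 4) -> already same set; set of 6 now {0, 1, 2, 3, 4, 6, 7, 8, 9, 10, 11, 12}
Component of 3: {0, 1, 2, 3, 4, 6, 7, 8, 9, 10, 11, 12}

Answer: 0, 1, 2, 3, 4, 6, 7, 8, 9, 10, 11, 12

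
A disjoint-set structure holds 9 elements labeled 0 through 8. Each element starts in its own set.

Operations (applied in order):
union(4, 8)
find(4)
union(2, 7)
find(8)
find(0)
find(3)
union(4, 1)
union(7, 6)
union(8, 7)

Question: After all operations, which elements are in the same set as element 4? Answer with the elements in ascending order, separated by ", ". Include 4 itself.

Answer: 1, 2, 4, 6, 7, 8

Derivation:
Step 1: union(4, 8) -> merged; set of 4 now {4, 8}
Step 2: find(4) -> no change; set of 4 is {4, 8}
Step 3: union(2, 7) -> merged; set of 2 now {2, 7}
Step 4: find(8) -> no change; set of 8 is {4, 8}
Step 5: find(0) -> no change; set of 0 is {0}
Step 6: find(3) -> no change; set of 3 is {3}
Step 7: union(4, 1) -> merged; set of 4 now {1, 4, 8}
Step 8: union(7, 6) -> merged; set of 7 now {2, 6, 7}
Step 9: union(8, 7) -> merged; set of 8 now {1, 2, 4, 6, 7, 8}
Component of 4: {1, 2, 4, 6, 7, 8}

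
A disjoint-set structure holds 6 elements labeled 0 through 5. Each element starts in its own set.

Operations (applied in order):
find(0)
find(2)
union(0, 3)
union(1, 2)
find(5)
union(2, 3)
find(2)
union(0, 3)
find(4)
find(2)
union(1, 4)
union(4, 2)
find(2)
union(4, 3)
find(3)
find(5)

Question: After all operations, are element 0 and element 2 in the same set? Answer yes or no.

Answer: yes

Derivation:
Step 1: find(0) -> no change; set of 0 is {0}
Step 2: find(2) -> no change; set of 2 is {2}
Step 3: union(0, 3) -> merged; set of 0 now {0, 3}
Step 4: union(1, 2) -> merged; set of 1 now {1, 2}
Step 5: find(5) -> no change; set of 5 is {5}
Step 6: union(2, 3) -> merged; set of 2 now {0, 1, 2, 3}
Step 7: find(2) -> no change; set of 2 is {0, 1, 2, 3}
Step 8: union(0, 3) -> already same set; set of 0 now {0, 1, 2, 3}
Step 9: find(4) -> no change; set of 4 is {4}
Step 10: find(2) -> no change; set of 2 is {0, 1, 2, 3}
Step 11: union(1, 4) -> merged; set of 1 now {0, 1, 2, 3, 4}
Step 12: union(4, 2) -> already same set; set of 4 now {0, 1, 2, 3, 4}
Step 13: find(2) -> no change; set of 2 is {0, 1, 2, 3, 4}
Step 14: union(4, 3) -> already same set; set of 4 now {0, 1, 2, 3, 4}
Step 15: find(3) -> no change; set of 3 is {0, 1, 2, 3, 4}
Step 16: find(5) -> no change; set of 5 is {5}
Set of 0: {0, 1, 2, 3, 4}; 2 is a member.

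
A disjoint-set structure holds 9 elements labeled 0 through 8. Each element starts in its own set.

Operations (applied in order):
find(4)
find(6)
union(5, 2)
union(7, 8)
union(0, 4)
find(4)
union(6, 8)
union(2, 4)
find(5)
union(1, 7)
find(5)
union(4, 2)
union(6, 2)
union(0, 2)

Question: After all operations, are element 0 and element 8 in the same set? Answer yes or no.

Step 1: find(4) -> no change; set of 4 is {4}
Step 2: find(6) -> no change; set of 6 is {6}
Step 3: union(5, 2) -> merged; set of 5 now {2, 5}
Step 4: union(7, 8) -> merged; set of 7 now {7, 8}
Step 5: union(0, 4) -> merged; set of 0 now {0, 4}
Step 6: find(4) -> no change; set of 4 is {0, 4}
Step 7: union(6, 8) -> merged; set of 6 now {6, 7, 8}
Step 8: union(2, 4) -> merged; set of 2 now {0, 2, 4, 5}
Step 9: find(5) -> no change; set of 5 is {0, 2, 4, 5}
Step 10: union(1, 7) -> merged; set of 1 now {1, 6, 7, 8}
Step 11: find(5) -> no change; set of 5 is {0, 2, 4, 5}
Step 12: union(4, 2) -> already same set; set of 4 now {0, 2, 4, 5}
Step 13: union(6, 2) -> merged; set of 6 now {0, 1, 2, 4, 5, 6, 7, 8}
Step 14: union(0, 2) -> already same set; set of 0 now {0, 1, 2, 4, 5, 6, 7, 8}
Set of 0: {0, 1, 2, 4, 5, 6, 7, 8}; 8 is a member.

Answer: yes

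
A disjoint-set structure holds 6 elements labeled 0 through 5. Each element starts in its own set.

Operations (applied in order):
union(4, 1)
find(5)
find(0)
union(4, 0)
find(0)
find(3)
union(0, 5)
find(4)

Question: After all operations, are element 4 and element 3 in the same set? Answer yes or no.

Answer: no

Derivation:
Step 1: union(4, 1) -> merged; set of 4 now {1, 4}
Step 2: find(5) -> no change; set of 5 is {5}
Step 3: find(0) -> no change; set of 0 is {0}
Step 4: union(4, 0) -> merged; set of 4 now {0, 1, 4}
Step 5: find(0) -> no change; set of 0 is {0, 1, 4}
Step 6: find(3) -> no change; set of 3 is {3}
Step 7: union(0, 5) -> merged; set of 0 now {0, 1, 4, 5}
Step 8: find(4) -> no change; set of 4 is {0, 1, 4, 5}
Set of 4: {0, 1, 4, 5}; 3 is not a member.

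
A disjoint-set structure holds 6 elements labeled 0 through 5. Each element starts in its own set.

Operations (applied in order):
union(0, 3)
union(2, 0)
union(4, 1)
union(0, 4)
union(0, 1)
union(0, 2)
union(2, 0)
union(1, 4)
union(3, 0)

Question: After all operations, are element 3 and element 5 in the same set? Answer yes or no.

Step 1: union(0, 3) -> merged; set of 0 now {0, 3}
Step 2: union(2, 0) -> merged; set of 2 now {0, 2, 3}
Step 3: union(4, 1) -> merged; set of 4 now {1, 4}
Step 4: union(0, 4) -> merged; set of 0 now {0, 1, 2, 3, 4}
Step 5: union(0, 1) -> already same set; set of 0 now {0, 1, 2, 3, 4}
Step 6: union(0, 2) -> already same set; set of 0 now {0, 1, 2, 3, 4}
Step 7: union(2, 0) -> already same set; set of 2 now {0, 1, 2, 3, 4}
Step 8: union(1, 4) -> already same set; set of 1 now {0, 1, 2, 3, 4}
Step 9: union(3, 0) -> already same set; set of 3 now {0, 1, 2, 3, 4}
Set of 3: {0, 1, 2, 3, 4}; 5 is not a member.

Answer: no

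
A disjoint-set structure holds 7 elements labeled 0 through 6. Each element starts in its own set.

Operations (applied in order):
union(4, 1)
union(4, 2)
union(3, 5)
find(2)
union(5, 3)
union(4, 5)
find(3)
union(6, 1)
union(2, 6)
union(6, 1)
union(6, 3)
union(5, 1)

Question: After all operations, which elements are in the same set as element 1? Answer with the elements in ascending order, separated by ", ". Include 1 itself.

Answer: 1, 2, 3, 4, 5, 6

Derivation:
Step 1: union(4, 1) -> merged; set of 4 now {1, 4}
Step 2: union(4, 2) -> merged; set of 4 now {1, 2, 4}
Step 3: union(3, 5) -> merged; set of 3 now {3, 5}
Step 4: find(2) -> no change; set of 2 is {1, 2, 4}
Step 5: union(5, 3) -> already same set; set of 5 now {3, 5}
Step 6: union(4, 5) -> merged; set of 4 now {1, 2, 3, 4, 5}
Step 7: find(3) -> no change; set of 3 is {1, 2, 3, 4, 5}
Step 8: union(6, 1) -> merged; set of 6 now {1, 2, 3, 4, 5, 6}
Step 9: union(2, 6) -> already same set; set of 2 now {1, 2, 3, 4, 5, 6}
Step 10: union(6, 1) -> already same set; set of 6 now {1, 2, 3, 4, 5, 6}
Step 11: union(6, 3) -> already same set; set of 6 now {1, 2, 3, 4, 5, 6}
Step 12: union(5, 1) -> already same set; set of 5 now {1, 2, 3, 4, 5, 6}
Component of 1: {1, 2, 3, 4, 5, 6}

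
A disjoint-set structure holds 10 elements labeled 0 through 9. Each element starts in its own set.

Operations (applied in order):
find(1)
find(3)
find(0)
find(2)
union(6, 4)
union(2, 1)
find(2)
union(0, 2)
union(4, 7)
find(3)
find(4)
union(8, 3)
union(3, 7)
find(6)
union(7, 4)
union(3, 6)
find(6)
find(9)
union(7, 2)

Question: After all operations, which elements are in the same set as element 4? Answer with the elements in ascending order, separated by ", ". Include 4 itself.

Step 1: find(1) -> no change; set of 1 is {1}
Step 2: find(3) -> no change; set of 3 is {3}
Step 3: find(0) -> no change; set of 0 is {0}
Step 4: find(2) -> no change; set of 2 is {2}
Step 5: union(6, 4) -> merged; set of 6 now {4, 6}
Step 6: union(2, 1) -> merged; set of 2 now {1, 2}
Step 7: find(2) -> no change; set of 2 is {1, 2}
Step 8: union(0, 2) -> merged; set of 0 now {0, 1, 2}
Step 9: union(4, 7) -> merged; set of 4 now {4, 6, 7}
Step 10: find(3) -> no change; set of 3 is {3}
Step 11: find(4) -> no change; set of 4 is {4, 6, 7}
Step 12: union(8, 3) -> merged; set of 8 now {3, 8}
Step 13: union(3, 7) -> merged; set of 3 now {3, 4, 6, 7, 8}
Step 14: find(6) -> no change; set of 6 is {3, 4, 6, 7, 8}
Step 15: union(7, 4) -> already same set; set of 7 now {3, 4, 6, 7, 8}
Step 16: union(3, 6) -> already same set; set of 3 now {3, 4, 6, 7, 8}
Step 17: find(6) -> no change; set of 6 is {3, 4, 6, 7, 8}
Step 18: find(9) -> no change; set of 9 is {9}
Step 19: union(7, 2) -> merged; set of 7 now {0, 1, 2, 3, 4, 6, 7, 8}
Component of 4: {0, 1, 2, 3, 4, 6, 7, 8}

Answer: 0, 1, 2, 3, 4, 6, 7, 8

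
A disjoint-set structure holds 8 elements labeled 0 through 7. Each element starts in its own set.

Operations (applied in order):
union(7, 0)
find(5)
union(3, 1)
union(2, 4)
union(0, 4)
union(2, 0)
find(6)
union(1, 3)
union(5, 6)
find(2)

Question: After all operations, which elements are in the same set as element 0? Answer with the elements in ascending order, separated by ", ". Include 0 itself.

Step 1: union(7, 0) -> merged; set of 7 now {0, 7}
Step 2: find(5) -> no change; set of 5 is {5}
Step 3: union(3, 1) -> merged; set of 3 now {1, 3}
Step 4: union(2, 4) -> merged; set of 2 now {2, 4}
Step 5: union(0, 4) -> merged; set of 0 now {0, 2, 4, 7}
Step 6: union(2, 0) -> already same set; set of 2 now {0, 2, 4, 7}
Step 7: find(6) -> no change; set of 6 is {6}
Step 8: union(1, 3) -> already same set; set of 1 now {1, 3}
Step 9: union(5, 6) -> merged; set of 5 now {5, 6}
Step 10: find(2) -> no change; set of 2 is {0, 2, 4, 7}
Component of 0: {0, 2, 4, 7}

Answer: 0, 2, 4, 7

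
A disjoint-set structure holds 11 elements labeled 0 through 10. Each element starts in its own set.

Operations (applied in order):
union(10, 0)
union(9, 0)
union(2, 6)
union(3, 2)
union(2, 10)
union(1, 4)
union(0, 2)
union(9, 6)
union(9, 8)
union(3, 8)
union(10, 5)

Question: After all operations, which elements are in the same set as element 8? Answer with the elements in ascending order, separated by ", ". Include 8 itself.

Step 1: union(10, 0) -> merged; set of 10 now {0, 10}
Step 2: union(9, 0) -> merged; set of 9 now {0, 9, 10}
Step 3: union(2, 6) -> merged; set of 2 now {2, 6}
Step 4: union(3, 2) -> merged; set of 3 now {2, 3, 6}
Step 5: union(2, 10) -> merged; set of 2 now {0, 2, 3, 6, 9, 10}
Step 6: union(1, 4) -> merged; set of 1 now {1, 4}
Step 7: union(0, 2) -> already same set; set of 0 now {0, 2, 3, 6, 9, 10}
Step 8: union(9, 6) -> already same set; set of 9 now {0, 2, 3, 6, 9, 10}
Step 9: union(9, 8) -> merged; set of 9 now {0, 2, 3, 6, 8, 9, 10}
Step 10: union(3, 8) -> already same set; set of 3 now {0, 2, 3, 6, 8, 9, 10}
Step 11: union(10, 5) -> merged; set of 10 now {0, 2, 3, 5, 6, 8, 9, 10}
Component of 8: {0, 2, 3, 5, 6, 8, 9, 10}

Answer: 0, 2, 3, 5, 6, 8, 9, 10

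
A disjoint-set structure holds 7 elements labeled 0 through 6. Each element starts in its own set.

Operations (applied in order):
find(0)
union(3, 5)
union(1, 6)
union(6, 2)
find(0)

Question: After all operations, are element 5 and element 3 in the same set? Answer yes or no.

Answer: yes

Derivation:
Step 1: find(0) -> no change; set of 0 is {0}
Step 2: union(3, 5) -> merged; set of 3 now {3, 5}
Step 3: union(1, 6) -> merged; set of 1 now {1, 6}
Step 4: union(6, 2) -> merged; set of 6 now {1, 2, 6}
Step 5: find(0) -> no change; set of 0 is {0}
Set of 5: {3, 5}; 3 is a member.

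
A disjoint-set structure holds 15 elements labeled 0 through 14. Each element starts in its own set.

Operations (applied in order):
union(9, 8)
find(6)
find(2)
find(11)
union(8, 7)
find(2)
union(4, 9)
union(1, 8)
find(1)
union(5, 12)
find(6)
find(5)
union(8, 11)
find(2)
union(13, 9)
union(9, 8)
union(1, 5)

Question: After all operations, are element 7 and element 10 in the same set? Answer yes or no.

Answer: no

Derivation:
Step 1: union(9, 8) -> merged; set of 9 now {8, 9}
Step 2: find(6) -> no change; set of 6 is {6}
Step 3: find(2) -> no change; set of 2 is {2}
Step 4: find(11) -> no change; set of 11 is {11}
Step 5: union(8, 7) -> merged; set of 8 now {7, 8, 9}
Step 6: find(2) -> no change; set of 2 is {2}
Step 7: union(4, 9) -> merged; set of 4 now {4, 7, 8, 9}
Step 8: union(1, 8) -> merged; set of 1 now {1, 4, 7, 8, 9}
Step 9: find(1) -> no change; set of 1 is {1, 4, 7, 8, 9}
Step 10: union(5, 12) -> merged; set of 5 now {5, 12}
Step 11: find(6) -> no change; set of 6 is {6}
Step 12: find(5) -> no change; set of 5 is {5, 12}
Step 13: union(8, 11) -> merged; set of 8 now {1, 4, 7, 8, 9, 11}
Step 14: find(2) -> no change; set of 2 is {2}
Step 15: union(13, 9) -> merged; set of 13 now {1, 4, 7, 8, 9, 11, 13}
Step 16: union(9, 8) -> already same set; set of 9 now {1, 4, 7, 8, 9, 11, 13}
Step 17: union(1, 5) -> merged; set of 1 now {1, 4, 5, 7, 8, 9, 11, 12, 13}
Set of 7: {1, 4, 5, 7, 8, 9, 11, 12, 13}; 10 is not a member.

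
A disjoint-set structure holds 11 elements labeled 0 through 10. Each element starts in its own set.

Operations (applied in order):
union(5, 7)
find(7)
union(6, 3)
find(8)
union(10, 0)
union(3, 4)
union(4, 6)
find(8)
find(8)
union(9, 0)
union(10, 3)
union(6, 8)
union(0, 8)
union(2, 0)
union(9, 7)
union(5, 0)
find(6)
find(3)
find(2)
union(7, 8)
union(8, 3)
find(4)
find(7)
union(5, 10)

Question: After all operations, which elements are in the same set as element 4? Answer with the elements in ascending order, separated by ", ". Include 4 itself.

Step 1: union(5, 7) -> merged; set of 5 now {5, 7}
Step 2: find(7) -> no change; set of 7 is {5, 7}
Step 3: union(6, 3) -> merged; set of 6 now {3, 6}
Step 4: find(8) -> no change; set of 8 is {8}
Step 5: union(10, 0) -> merged; set of 10 now {0, 10}
Step 6: union(3, 4) -> merged; set of 3 now {3, 4, 6}
Step 7: union(4, 6) -> already same set; set of 4 now {3, 4, 6}
Step 8: find(8) -> no change; set of 8 is {8}
Step 9: find(8) -> no change; set of 8 is {8}
Step 10: union(9, 0) -> merged; set of 9 now {0, 9, 10}
Step 11: union(10, 3) -> merged; set of 10 now {0, 3, 4, 6, 9, 10}
Step 12: union(6, 8) -> merged; set of 6 now {0, 3, 4, 6, 8, 9, 10}
Step 13: union(0, 8) -> already same set; set of 0 now {0, 3, 4, 6, 8, 9, 10}
Step 14: union(2, 0) -> merged; set of 2 now {0, 2, 3, 4, 6, 8, 9, 10}
Step 15: union(9, 7) -> merged; set of 9 now {0, 2, 3, 4, 5, 6, 7, 8, 9, 10}
Step 16: union(5, 0) -> already same set; set of 5 now {0, 2, 3, 4, 5, 6, 7, 8, 9, 10}
Step 17: find(6) -> no change; set of 6 is {0, 2, 3, 4, 5, 6, 7, 8, 9, 10}
Step 18: find(3) -> no change; set of 3 is {0, 2, 3, 4, 5, 6, 7, 8, 9, 10}
Step 19: find(2) -> no change; set of 2 is {0, 2, 3, 4, 5, 6, 7, 8, 9, 10}
Step 20: union(7, 8) -> already same set; set of 7 now {0, 2, 3, 4, 5, 6, 7, 8, 9, 10}
Step 21: union(8, 3) -> already same set; set of 8 now {0, 2, 3, 4, 5, 6, 7, 8, 9, 10}
Step 22: find(4) -> no change; set of 4 is {0, 2, 3, 4, 5, 6, 7, 8, 9, 10}
Step 23: find(7) -> no change; set of 7 is {0, 2, 3, 4, 5, 6, 7, 8, 9, 10}
Step 24: union(5, 10) -> already same set; set of 5 now {0, 2, 3, 4, 5, 6, 7, 8, 9, 10}
Component of 4: {0, 2, 3, 4, 5, 6, 7, 8, 9, 10}

Answer: 0, 2, 3, 4, 5, 6, 7, 8, 9, 10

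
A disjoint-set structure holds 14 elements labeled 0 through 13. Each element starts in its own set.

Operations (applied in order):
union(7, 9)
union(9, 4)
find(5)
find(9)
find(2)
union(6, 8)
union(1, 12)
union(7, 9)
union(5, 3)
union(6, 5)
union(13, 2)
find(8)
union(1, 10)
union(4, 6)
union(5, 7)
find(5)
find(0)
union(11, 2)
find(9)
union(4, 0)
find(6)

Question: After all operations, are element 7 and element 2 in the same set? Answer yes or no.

Answer: no

Derivation:
Step 1: union(7, 9) -> merged; set of 7 now {7, 9}
Step 2: union(9, 4) -> merged; set of 9 now {4, 7, 9}
Step 3: find(5) -> no change; set of 5 is {5}
Step 4: find(9) -> no change; set of 9 is {4, 7, 9}
Step 5: find(2) -> no change; set of 2 is {2}
Step 6: union(6, 8) -> merged; set of 6 now {6, 8}
Step 7: union(1, 12) -> merged; set of 1 now {1, 12}
Step 8: union(7, 9) -> already same set; set of 7 now {4, 7, 9}
Step 9: union(5, 3) -> merged; set of 5 now {3, 5}
Step 10: union(6, 5) -> merged; set of 6 now {3, 5, 6, 8}
Step 11: union(13, 2) -> merged; set of 13 now {2, 13}
Step 12: find(8) -> no change; set of 8 is {3, 5, 6, 8}
Step 13: union(1, 10) -> merged; set of 1 now {1, 10, 12}
Step 14: union(4, 6) -> merged; set of 4 now {3, 4, 5, 6, 7, 8, 9}
Step 15: union(5, 7) -> already same set; set of 5 now {3, 4, 5, 6, 7, 8, 9}
Step 16: find(5) -> no change; set of 5 is {3, 4, 5, 6, 7, 8, 9}
Step 17: find(0) -> no change; set of 0 is {0}
Step 18: union(11, 2) -> merged; set of 11 now {2, 11, 13}
Step 19: find(9) -> no change; set of 9 is {3, 4, 5, 6, 7, 8, 9}
Step 20: union(4, 0) -> merged; set of 4 now {0, 3, 4, 5, 6, 7, 8, 9}
Step 21: find(6) -> no change; set of 6 is {0, 3, 4, 5, 6, 7, 8, 9}
Set of 7: {0, 3, 4, 5, 6, 7, 8, 9}; 2 is not a member.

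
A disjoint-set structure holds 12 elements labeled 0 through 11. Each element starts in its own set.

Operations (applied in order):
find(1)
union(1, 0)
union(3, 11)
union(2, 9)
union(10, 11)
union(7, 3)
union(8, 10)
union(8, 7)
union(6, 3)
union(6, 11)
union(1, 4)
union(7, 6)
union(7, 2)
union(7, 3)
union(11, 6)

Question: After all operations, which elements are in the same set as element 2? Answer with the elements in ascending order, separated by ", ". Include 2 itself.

Answer: 2, 3, 6, 7, 8, 9, 10, 11

Derivation:
Step 1: find(1) -> no change; set of 1 is {1}
Step 2: union(1, 0) -> merged; set of 1 now {0, 1}
Step 3: union(3, 11) -> merged; set of 3 now {3, 11}
Step 4: union(2, 9) -> merged; set of 2 now {2, 9}
Step 5: union(10, 11) -> merged; set of 10 now {3, 10, 11}
Step 6: union(7, 3) -> merged; set of 7 now {3, 7, 10, 11}
Step 7: union(8, 10) -> merged; set of 8 now {3, 7, 8, 10, 11}
Step 8: union(8, 7) -> already same set; set of 8 now {3, 7, 8, 10, 11}
Step 9: union(6, 3) -> merged; set of 6 now {3, 6, 7, 8, 10, 11}
Step 10: union(6, 11) -> already same set; set of 6 now {3, 6, 7, 8, 10, 11}
Step 11: union(1, 4) -> merged; set of 1 now {0, 1, 4}
Step 12: union(7, 6) -> already same set; set of 7 now {3, 6, 7, 8, 10, 11}
Step 13: union(7, 2) -> merged; set of 7 now {2, 3, 6, 7, 8, 9, 10, 11}
Step 14: union(7, 3) -> already same set; set of 7 now {2, 3, 6, 7, 8, 9, 10, 11}
Step 15: union(11, 6) -> already same set; set of 11 now {2, 3, 6, 7, 8, 9, 10, 11}
Component of 2: {2, 3, 6, 7, 8, 9, 10, 11}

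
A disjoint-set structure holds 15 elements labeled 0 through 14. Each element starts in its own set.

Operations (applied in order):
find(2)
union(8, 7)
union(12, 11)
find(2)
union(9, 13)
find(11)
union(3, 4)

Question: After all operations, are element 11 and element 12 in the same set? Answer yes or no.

Answer: yes

Derivation:
Step 1: find(2) -> no change; set of 2 is {2}
Step 2: union(8, 7) -> merged; set of 8 now {7, 8}
Step 3: union(12, 11) -> merged; set of 12 now {11, 12}
Step 4: find(2) -> no change; set of 2 is {2}
Step 5: union(9, 13) -> merged; set of 9 now {9, 13}
Step 6: find(11) -> no change; set of 11 is {11, 12}
Step 7: union(3, 4) -> merged; set of 3 now {3, 4}
Set of 11: {11, 12}; 12 is a member.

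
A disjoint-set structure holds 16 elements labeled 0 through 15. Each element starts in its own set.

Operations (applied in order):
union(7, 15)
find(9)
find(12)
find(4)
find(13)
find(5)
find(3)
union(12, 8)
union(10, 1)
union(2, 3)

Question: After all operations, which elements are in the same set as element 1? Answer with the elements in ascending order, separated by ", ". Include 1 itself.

Step 1: union(7, 15) -> merged; set of 7 now {7, 15}
Step 2: find(9) -> no change; set of 9 is {9}
Step 3: find(12) -> no change; set of 12 is {12}
Step 4: find(4) -> no change; set of 4 is {4}
Step 5: find(13) -> no change; set of 13 is {13}
Step 6: find(5) -> no change; set of 5 is {5}
Step 7: find(3) -> no change; set of 3 is {3}
Step 8: union(12, 8) -> merged; set of 12 now {8, 12}
Step 9: union(10, 1) -> merged; set of 10 now {1, 10}
Step 10: union(2, 3) -> merged; set of 2 now {2, 3}
Component of 1: {1, 10}

Answer: 1, 10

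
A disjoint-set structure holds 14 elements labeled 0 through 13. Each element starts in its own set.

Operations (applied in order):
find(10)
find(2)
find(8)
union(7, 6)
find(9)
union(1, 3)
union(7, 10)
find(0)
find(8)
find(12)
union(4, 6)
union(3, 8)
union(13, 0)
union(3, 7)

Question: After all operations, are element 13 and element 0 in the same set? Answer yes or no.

Answer: yes

Derivation:
Step 1: find(10) -> no change; set of 10 is {10}
Step 2: find(2) -> no change; set of 2 is {2}
Step 3: find(8) -> no change; set of 8 is {8}
Step 4: union(7, 6) -> merged; set of 7 now {6, 7}
Step 5: find(9) -> no change; set of 9 is {9}
Step 6: union(1, 3) -> merged; set of 1 now {1, 3}
Step 7: union(7, 10) -> merged; set of 7 now {6, 7, 10}
Step 8: find(0) -> no change; set of 0 is {0}
Step 9: find(8) -> no change; set of 8 is {8}
Step 10: find(12) -> no change; set of 12 is {12}
Step 11: union(4, 6) -> merged; set of 4 now {4, 6, 7, 10}
Step 12: union(3, 8) -> merged; set of 3 now {1, 3, 8}
Step 13: union(13, 0) -> merged; set of 13 now {0, 13}
Step 14: union(3, 7) -> merged; set of 3 now {1, 3, 4, 6, 7, 8, 10}
Set of 13: {0, 13}; 0 is a member.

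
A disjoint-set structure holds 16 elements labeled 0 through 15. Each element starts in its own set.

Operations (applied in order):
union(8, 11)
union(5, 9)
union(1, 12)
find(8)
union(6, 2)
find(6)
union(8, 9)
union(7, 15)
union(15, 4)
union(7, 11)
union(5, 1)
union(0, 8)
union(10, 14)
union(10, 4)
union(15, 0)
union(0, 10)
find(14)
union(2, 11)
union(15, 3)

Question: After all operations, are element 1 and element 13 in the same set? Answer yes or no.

Step 1: union(8, 11) -> merged; set of 8 now {8, 11}
Step 2: union(5, 9) -> merged; set of 5 now {5, 9}
Step 3: union(1, 12) -> merged; set of 1 now {1, 12}
Step 4: find(8) -> no change; set of 8 is {8, 11}
Step 5: union(6, 2) -> merged; set of 6 now {2, 6}
Step 6: find(6) -> no change; set of 6 is {2, 6}
Step 7: union(8, 9) -> merged; set of 8 now {5, 8, 9, 11}
Step 8: union(7, 15) -> merged; set of 7 now {7, 15}
Step 9: union(15, 4) -> merged; set of 15 now {4, 7, 15}
Step 10: union(7, 11) -> merged; set of 7 now {4, 5, 7, 8, 9, 11, 15}
Step 11: union(5, 1) -> merged; set of 5 now {1, 4, 5, 7, 8, 9, 11, 12, 15}
Step 12: union(0, 8) -> merged; set of 0 now {0, 1, 4, 5, 7, 8, 9, 11, 12, 15}
Step 13: union(10, 14) -> merged; set of 10 now {10, 14}
Step 14: union(10, 4) -> merged; set of 10 now {0, 1, 4, 5, 7, 8, 9, 10, 11, 12, 14, 15}
Step 15: union(15, 0) -> already same set; set of 15 now {0, 1, 4, 5, 7, 8, 9, 10, 11, 12, 14, 15}
Step 16: union(0, 10) -> already same set; set of 0 now {0, 1, 4, 5, 7, 8, 9, 10, 11, 12, 14, 15}
Step 17: find(14) -> no change; set of 14 is {0, 1, 4, 5, 7, 8, 9, 10, 11, 12, 14, 15}
Step 18: union(2, 11) -> merged; set of 2 now {0, 1, 2, 4, 5, 6, 7, 8, 9, 10, 11, 12, 14, 15}
Step 19: union(15, 3) -> merged; set of 15 now {0, 1, 2, 3, 4, 5, 6, 7, 8, 9, 10, 11, 12, 14, 15}
Set of 1: {0, 1, 2, 3, 4, 5, 6, 7, 8, 9, 10, 11, 12, 14, 15}; 13 is not a member.

Answer: no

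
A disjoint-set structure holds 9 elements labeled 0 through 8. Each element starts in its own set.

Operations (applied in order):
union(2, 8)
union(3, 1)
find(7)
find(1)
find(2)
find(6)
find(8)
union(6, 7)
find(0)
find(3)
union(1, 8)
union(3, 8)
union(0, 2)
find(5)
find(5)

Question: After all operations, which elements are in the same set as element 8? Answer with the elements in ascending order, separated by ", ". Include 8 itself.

Answer: 0, 1, 2, 3, 8

Derivation:
Step 1: union(2, 8) -> merged; set of 2 now {2, 8}
Step 2: union(3, 1) -> merged; set of 3 now {1, 3}
Step 3: find(7) -> no change; set of 7 is {7}
Step 4: find(1) -> no change; set of 1 is {1, 3}
Step 5: find(2) -> no change; set of 2 is {2, 8}
Step 6: find(6) -> no change; set of 6 is {6}
Step 7: find(8) -> no change; set of 8 is {2, 8}
Step 8: union(6, 7) -> merged; set of 6 now {6, 7}
Step 9: find(0) -> no change; set of 0 is {0}
Step 10: find(3) -> no change; set of 3 is {1, 3}
Step 11: union(1, 8) -> merged; set of 1 now {1, 2, 3, 8}
Step 12: union(3, 8) -> already same set; set of 3 now {1, 2, 3, 8}
Step 13: union(0, 2) -> merged; set of 0 now {0, 1, 2, 3, 8}
Step 14: find(5) -> no change; set of 5 is {5}
Step 15: find(5) -> no change; set of 5 is {5}
Component of 8: {0, 1, 2, 3, 8}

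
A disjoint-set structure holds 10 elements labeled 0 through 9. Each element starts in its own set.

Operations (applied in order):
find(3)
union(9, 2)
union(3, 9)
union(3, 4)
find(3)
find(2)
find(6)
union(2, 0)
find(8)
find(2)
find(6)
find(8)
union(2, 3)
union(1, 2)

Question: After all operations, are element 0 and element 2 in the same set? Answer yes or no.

Answer: yes

Derivation:
Step 1: find(3) -> no change; set of 3 is {3}
Step 2: union(9, 2) -> merged; set of 9 now {2, 9}
Step 3: union(3, 9) -> merged; set of 3 now {2, 3, 9}
Step 4: union(3, 4) -> merged; set of 3 now {2, 3, 4, 9}
Step 5: find(3) -> no change; set of 3 is {2, 3, 4, 9}
Step 6: find(2) -> no change; set of 2 is {2, 3, 4, 9}
Step 7: find(6) -> no change; set of 6 is {6}
Step 8: union(2, 0) -> merged; set of 2 now {0, 2, 3, 4, 9}
Step 9: find(8) -> no change; set of 8 is {8}
Step 10: find(2) -> no change; set of 2 is {0, 2, 3, 4, 9}
Step 11: find(6) -> no change; set of 6 is {6}
Step 12: find(8) -> no change; set of 8 is {8}
Step 13: union(2, 3) -> already same set; set of 2 now {0, 2, 3, 4, 9}
Step 14: union(1, 2) -> merged; set of 1 now {0, 1, 2, 3, 4, 9}
Set of 0: {0, 1, 2, 3, 4, 9}; 2 is a member.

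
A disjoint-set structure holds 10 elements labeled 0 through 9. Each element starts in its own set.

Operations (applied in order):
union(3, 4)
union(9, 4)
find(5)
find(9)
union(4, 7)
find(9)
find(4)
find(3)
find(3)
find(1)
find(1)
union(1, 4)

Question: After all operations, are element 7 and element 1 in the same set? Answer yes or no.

Step 1: union(3, 4) -> merged; set of 3 now {3, 4}
Step 2: union(9, 4) -> merged; set of 9 now {3, 4, 9}
Step 3: find(5) -> no change; set of 5 is {5}
Step 4: find(9) -> no change; set of 9 is {3, 4, 9}
Step 5: union(4, 7) -> merged; set of 4 now {3, 4, 7, 9}
Step 6: find(9) -> no change; set of 9 is {3, 4, 7, 9}
Step 7: find(4) -> no change; set of 4 is {3, 4, 7, 9}
Step 8: find(3) -> no change; set of 3 is {3, 4, 7, 9}
Step 9: find(3) -> no change; set of 3 is {3, 4, 7, 9}
Step 10: find(1) -> no change; set of 1 is {1}
Step 11: find(1) -> no change; set of 1 is {1}
Step 12: union(1, 4) -> merged; set of 1 now {1, 3, 4, 7, 9}
Set of 7: {1, 3, 4, 7, 9}; 1 is a member.

Answer: yes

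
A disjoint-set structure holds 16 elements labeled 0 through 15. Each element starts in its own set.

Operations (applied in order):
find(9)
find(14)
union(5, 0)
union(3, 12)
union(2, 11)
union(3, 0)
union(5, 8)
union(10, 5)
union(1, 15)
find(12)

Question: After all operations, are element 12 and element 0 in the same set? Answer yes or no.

Step 1: find(9) -> no change; set of 9 is {9}
Step 2: find(14) -> no change; set of 14 is {14}
Step 3: union(5, 0) -> merged; set of 5 now {0, 5}
Step 4: union(3, 12) -> merged; set of 3 now {3, 12}
Step 5: union(2, 11) -> merged; set of 2 now {2, 11}
Step 6: union(3, 0) -> merged; set of 3 now {0, 3, 5, 12}
Step 7: union(5, 8) -> merged; set of 5 now {0, 3, 5, 8, 12}
Step 8: union(10, 5) -> merged; set of 10 now {0, 3, 5, 8, 10, 12}
Step 9: union(1, 15) -> merged; set of 1 now {1, 15}
Step 10: find(12) -> no change; set of 12 is {0, 3, 5, 8, 10, 12}
Set of 12: {0, 3, 5, 8, 10, 12}; 0 is a member.

Answer: yes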